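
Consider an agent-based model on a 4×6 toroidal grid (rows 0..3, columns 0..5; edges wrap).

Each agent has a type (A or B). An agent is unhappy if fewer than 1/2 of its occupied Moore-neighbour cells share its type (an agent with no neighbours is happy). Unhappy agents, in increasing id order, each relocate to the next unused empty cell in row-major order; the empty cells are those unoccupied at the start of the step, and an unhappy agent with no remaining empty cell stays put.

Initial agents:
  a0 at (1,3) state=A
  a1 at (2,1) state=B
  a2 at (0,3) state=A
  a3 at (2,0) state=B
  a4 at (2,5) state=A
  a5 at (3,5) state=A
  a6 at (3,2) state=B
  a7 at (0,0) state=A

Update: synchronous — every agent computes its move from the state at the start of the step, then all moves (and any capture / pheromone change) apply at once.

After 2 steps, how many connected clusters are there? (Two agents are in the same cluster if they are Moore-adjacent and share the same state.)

3

t=1: a0@(1,3):A a1@(2,1):B a2@(0,3):A a3@(0,1):B a4@(2,5):A a5@(3,5):A a6@(3,2):B a7@(0,0):A
t=2: (unchanged — steady state)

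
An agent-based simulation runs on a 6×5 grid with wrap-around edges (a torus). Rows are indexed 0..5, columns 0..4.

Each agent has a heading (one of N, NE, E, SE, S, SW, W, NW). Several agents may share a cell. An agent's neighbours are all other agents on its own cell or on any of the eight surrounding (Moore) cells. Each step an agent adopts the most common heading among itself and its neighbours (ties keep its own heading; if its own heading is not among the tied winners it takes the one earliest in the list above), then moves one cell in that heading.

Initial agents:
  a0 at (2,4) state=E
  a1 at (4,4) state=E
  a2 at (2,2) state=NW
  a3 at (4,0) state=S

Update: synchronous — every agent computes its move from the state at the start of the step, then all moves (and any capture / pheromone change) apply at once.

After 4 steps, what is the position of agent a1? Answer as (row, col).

t=1: a0@(2,0):E a1@(4,0):E a2@(1,1):NW a3@(5,0):S
t=2: a0@(2,1):E a1@(4,1):E a2@(0,0):NW a3@(0,0):S
t=3: a0@(2,2):E a1@(4,2):E a2@(5,4):NW a3@(1,0):S
t=4: a0@(2,3):E a1@(4,3):E a2@(4,3):NW a3@(2,0):S

(4, 3)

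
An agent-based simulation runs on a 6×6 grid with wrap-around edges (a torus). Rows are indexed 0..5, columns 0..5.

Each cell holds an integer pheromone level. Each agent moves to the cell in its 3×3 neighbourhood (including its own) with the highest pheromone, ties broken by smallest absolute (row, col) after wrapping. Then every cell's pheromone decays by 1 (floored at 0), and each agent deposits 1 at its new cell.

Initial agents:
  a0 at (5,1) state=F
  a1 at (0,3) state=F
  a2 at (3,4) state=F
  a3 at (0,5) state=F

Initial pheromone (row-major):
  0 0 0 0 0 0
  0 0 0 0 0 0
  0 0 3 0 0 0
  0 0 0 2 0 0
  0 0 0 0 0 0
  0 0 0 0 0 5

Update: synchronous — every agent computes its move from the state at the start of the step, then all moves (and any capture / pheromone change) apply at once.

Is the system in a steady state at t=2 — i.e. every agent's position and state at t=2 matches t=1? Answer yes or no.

no

t=1: a0@(0,0) a1@(0,2) a2@(3,3) a3@(5,5) | pheromone: 1 0 1 0 0 0 / 0 0 0 0 0 0 / 0 0 2 0 0 0 / 0 0 0 2 0 0 / 0 0 0 0 0 0 / 0 0 0 0 0 5
t=2: a0@(5,5) a1@(0,2) a2@(2,2) a3@(5,5) | pheromone: 0 0 1 0 0 0 / 0 0 0 0 0 0 / 0 0 2 0 0 0 / 0 0 0 1 0 0 / 0 0 0 0 0 0 / 0 0 0 0 0 6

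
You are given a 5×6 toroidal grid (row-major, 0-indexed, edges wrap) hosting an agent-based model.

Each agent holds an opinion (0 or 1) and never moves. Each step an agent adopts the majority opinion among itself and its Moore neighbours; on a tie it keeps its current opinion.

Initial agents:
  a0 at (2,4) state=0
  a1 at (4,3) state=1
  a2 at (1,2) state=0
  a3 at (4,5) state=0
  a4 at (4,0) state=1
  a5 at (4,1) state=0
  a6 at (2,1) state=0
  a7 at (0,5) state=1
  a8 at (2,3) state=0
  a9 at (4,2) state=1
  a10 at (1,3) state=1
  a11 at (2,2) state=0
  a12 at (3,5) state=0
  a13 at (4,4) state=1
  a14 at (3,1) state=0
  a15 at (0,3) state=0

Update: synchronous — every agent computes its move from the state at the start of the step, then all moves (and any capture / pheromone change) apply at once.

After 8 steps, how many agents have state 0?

t=1: a0@(2,4):0 a1@(4,3):1 a2@(1,2):0 a3@(4,5):1 a4@(4,0):0 a5@(4,1):0 a6@(2,1):0 a7@(0,5):1 a8@(2,3):0 a9@(4,2):0 a10@(1,3):0 a11@(2,2):0 a12@(3,5):0 a13@(4,4):1 a14@(3,1):0 a15@(0,3):1
t=2: (unchanged — steady state)

11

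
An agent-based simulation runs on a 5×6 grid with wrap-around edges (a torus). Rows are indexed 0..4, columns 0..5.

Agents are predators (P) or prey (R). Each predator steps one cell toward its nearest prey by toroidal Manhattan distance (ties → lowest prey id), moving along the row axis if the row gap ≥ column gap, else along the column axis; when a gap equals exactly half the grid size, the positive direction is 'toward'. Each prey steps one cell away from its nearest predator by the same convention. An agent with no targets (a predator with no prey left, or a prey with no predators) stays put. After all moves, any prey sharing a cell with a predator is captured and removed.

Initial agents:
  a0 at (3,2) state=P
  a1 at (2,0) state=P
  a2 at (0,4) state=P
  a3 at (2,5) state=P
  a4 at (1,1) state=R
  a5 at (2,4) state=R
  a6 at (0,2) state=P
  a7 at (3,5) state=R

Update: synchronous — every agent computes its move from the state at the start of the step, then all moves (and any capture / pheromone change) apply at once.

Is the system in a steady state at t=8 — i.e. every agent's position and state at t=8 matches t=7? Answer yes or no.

t=1: a0@(2,2):P a1@(1,0):P a2@(1,4):P a3@(2,4):P a4@(0,1):R a5@(2,3):R a6@(1,2):P a7@(4,5):R
t=2: a0@(2,3):P a1@(0,0):P a2@(2,4):P a3@(2,3):P a4@(4,1):R a6@(0,2):P a7@(3,5):R
t=3: a0@(2,4):P a1@(4,0):P a2@(3,4):P a3@(2,4):P a4@(3,1):R a6@(4,2):P a7@(4,5):R
t=4: a0@(3,4):P a1@(4,5):P a2@(4,4):P a3@(3,4):P a4@(2,1):R a6@(3,2):P
t=5: a0@(3,5):P a1@(3,5):P a2@(4,5):P a3@(3,5):P a4@(1,1):R a6@(2,2):P
t=6: a0@(2,5):P a1@(2,5):P a2@(0,5):P a3@(2,5):P a4@(0,1):R a6@(1,2):P
t=7: a0@(1,5):P a1@(1,5):P a2@(0,0):P a3@(1,5):P a6@(0,2):P
t=8: (unchanged — steady state)

yes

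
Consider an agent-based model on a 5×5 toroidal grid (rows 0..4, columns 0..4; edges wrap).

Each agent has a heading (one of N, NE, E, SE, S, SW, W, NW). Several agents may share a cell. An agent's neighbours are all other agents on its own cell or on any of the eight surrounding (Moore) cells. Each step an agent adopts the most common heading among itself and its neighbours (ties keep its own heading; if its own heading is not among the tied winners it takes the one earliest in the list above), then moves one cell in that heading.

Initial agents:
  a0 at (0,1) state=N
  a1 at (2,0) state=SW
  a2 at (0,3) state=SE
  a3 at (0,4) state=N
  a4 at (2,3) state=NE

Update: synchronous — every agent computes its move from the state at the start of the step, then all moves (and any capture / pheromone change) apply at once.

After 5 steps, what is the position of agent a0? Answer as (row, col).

(0, 1)

t=1: a0@(4,1):N a1@(3,4):SW a2@(1,4):SE a3@(4,4):N a4@(1,4):NE
t=2: a0@(3,1):N a1@(4,3):SW a2@(2,0):SE a3@(3,4):N a4@(0,0):NE
t=3: a0@(2,1):N a1@(0,2):SW a2@(1,0):N a3@(2,4):N a4@(4,1):NE
t=4: a0@(1,1):N a1@(1,1):SW a2@(0,0):N a3@(1,4):N a4@(3,2):NE
t=5: a0@(0,1):N a1@(0,1):N a2@(4,0):N a3@(0,4):N a4@(2,3):NE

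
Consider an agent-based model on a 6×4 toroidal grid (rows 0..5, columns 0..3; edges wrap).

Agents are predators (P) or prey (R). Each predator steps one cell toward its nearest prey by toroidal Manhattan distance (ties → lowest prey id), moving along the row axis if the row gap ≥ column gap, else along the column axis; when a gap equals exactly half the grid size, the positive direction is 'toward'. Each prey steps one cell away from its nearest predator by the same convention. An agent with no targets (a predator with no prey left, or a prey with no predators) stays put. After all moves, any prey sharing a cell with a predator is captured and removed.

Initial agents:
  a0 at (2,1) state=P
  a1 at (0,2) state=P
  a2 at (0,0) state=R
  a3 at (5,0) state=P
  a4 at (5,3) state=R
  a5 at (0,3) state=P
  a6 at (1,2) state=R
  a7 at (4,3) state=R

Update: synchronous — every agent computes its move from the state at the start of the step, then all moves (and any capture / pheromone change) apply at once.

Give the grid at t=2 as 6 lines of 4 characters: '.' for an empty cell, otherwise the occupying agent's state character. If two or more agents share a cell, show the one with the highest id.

t=1: a0@(1,1):P a1@(1,2):P a2@(1,0):R a3@(0,0):P a4@(5,2):R a5@(0,0):P a6@(2,2):R a7@(3,3):R
t=2: a0@(1,0):P a1@(2,2):P a2@(1,3):R a3@(1,0):P a4@(4,2):R a5@(1,0):P a6@(3,2):R a7@(4,3):R

....
P..R
..P.
..R.
..RR
....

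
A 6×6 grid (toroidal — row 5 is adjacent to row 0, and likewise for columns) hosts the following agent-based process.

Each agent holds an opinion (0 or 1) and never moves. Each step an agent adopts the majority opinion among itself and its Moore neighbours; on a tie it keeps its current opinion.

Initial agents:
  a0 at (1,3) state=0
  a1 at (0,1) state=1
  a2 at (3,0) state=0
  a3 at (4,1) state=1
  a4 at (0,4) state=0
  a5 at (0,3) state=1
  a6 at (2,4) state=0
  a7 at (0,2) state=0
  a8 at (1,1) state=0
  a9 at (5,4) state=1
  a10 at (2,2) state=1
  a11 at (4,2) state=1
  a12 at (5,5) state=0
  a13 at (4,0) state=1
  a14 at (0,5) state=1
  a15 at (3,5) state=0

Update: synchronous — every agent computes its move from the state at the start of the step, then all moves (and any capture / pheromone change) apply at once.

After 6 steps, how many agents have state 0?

t=1: a0@(1,3):0 a1@(0,1):0 a2@(3,0):0 a3@(4,1):1 a4@(0,4):0 a5@(0,3):0 a6@(2,4):0 a7@(0,2):0 a8@(1,1):0 a9@(5,4):1 a10@(2,2):0 a11@(4,2):1 a12@(5,5):1 a13@(4,0):0 a14@(0,5):1 a15@(3,5):0
t=2: (unchanged — steady state)

11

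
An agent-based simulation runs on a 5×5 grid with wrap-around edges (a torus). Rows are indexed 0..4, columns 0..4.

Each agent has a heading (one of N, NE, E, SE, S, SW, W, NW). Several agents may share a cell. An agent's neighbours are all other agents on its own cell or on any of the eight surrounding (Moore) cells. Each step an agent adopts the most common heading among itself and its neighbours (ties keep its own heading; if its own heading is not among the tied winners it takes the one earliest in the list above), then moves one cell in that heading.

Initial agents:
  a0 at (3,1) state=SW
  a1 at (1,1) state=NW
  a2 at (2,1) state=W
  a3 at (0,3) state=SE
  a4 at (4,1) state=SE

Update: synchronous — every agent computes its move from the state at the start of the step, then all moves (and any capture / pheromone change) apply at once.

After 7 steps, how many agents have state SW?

t=1: a0@(4,0):SW a1@(0,0):NW a2@(2,0):W a3@(1,4):SE a4@(0,2):SE
t=2: a0@(0,4):SW a1@(4,4):NW a2@(2,4):W a3@(2,0):SE a4@(1,3):SE
t=3: a0@(1,3):SW a1@(3,3):NW a2@(3,0):SE a3@(3,1):SE a4@(2,4):SE
t=4: a0@(2,2):SW a1@(2,2):NW a2@(4,1):SE a3@(4,2):SE a4@(3,0):SE
t=5: a0@(3,1):SW a1@(1,1):NW a2@(0,2):SE a3@(0,3):SE a4@(4,1):SE
t=6: a0@(4,0):SW a1@(0,0):NW a2@(1,3):SE a3@(1,4):SE a4@(0,2):SE
t=7: a0@(0,4):SW a1@(4,4):NW a2@(2,4):SE a3@(2,0):SE a4@(1,3):SE

1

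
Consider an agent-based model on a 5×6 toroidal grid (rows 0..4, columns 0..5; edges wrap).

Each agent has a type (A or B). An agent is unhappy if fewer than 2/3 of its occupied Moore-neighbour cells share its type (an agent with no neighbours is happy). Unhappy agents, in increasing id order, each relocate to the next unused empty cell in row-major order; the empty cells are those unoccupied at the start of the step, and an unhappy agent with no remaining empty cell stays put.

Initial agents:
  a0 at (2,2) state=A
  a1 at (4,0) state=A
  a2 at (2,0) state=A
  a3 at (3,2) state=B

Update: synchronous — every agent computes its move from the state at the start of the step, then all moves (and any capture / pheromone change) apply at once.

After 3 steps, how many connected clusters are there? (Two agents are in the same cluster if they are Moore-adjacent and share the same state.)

4

t=1: a0@(0,0):A a1@(4,0):A a2@(2,0):A a3@(0,1):B
t=2: a0@(0,2):A a1@(0,3):A a2@(2,0):A a3@(0,4):B
t=3: a0@(0,2):A a1@(0,0):A a2@(2,0):A a3@(0,1):B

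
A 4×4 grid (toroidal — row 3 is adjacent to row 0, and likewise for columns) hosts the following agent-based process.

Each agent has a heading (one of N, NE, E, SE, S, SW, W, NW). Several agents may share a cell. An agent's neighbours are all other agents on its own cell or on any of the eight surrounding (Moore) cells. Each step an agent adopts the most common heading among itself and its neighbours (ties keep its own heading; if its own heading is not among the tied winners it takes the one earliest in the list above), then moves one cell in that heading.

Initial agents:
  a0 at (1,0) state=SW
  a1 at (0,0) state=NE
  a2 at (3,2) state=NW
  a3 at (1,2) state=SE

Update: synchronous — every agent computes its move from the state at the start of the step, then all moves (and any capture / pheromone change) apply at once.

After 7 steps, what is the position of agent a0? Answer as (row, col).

t=1: a0@(2,3):SW a1@(3,1):NE a2@(2,1):NW a3@(2,3):SE
t=2: a0@(3,2):SW a1@(2,2):NE a2@(1,0):NW a3@(3,0):SE
t=3: a0@(0,1):SW a1@(1,3):NE a2@(0,3):NW a3@(0,1):SE
t=4: a0@(1,0):SW a1@(0,0):NE a2@(3,2):NW a3@(1,2):SE
t=5: a0@(2,3):SW a1@(3,1):NE a2@(2,1):NW a3@(2,3):SE
t=6: a0@(3,2):SW a1@(2,2):NE a2@(1,0):NW a3@(3,0):SE
t=7: a0@(0,1):SW a1@(1,3):NE a2@(0,3):NW a3@(0,1):SE

(0, 1)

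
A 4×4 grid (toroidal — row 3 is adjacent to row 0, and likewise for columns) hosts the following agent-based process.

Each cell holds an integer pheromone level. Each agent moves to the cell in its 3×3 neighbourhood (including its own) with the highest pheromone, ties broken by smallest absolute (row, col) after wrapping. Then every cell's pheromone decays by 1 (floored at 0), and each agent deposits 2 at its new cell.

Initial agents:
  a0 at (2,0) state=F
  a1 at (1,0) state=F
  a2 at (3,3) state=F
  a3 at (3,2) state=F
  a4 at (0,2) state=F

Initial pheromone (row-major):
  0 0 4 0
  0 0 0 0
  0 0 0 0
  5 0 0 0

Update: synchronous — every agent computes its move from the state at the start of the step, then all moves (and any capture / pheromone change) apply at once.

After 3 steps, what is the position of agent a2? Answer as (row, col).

(3, 0)

t=1: a0@(3,0) a1@(0,0) a2@(3,0) a3@(0,2) a4@(0,2) | pheromone: 2 0 7 0 / 0 0 0 0 / 0 0 0 0 / 8 0 0 0
t=2: a0@(3,0) a1@(3,0) a2@(3,0) a3@(0,2) a4@(0,2) | pheromone: 1 0 10 0 / 0 0 0 0 / 0 0 0 0 / 13 0 0 0
t=3: a0@(3,0) a1@(3,0) a2@(3,0) a3@(0,2) a4@(0,2) | pheromone: 0 0 13 0 / 0 0 0 0 / 0 0 0 0 / 18 0 0 0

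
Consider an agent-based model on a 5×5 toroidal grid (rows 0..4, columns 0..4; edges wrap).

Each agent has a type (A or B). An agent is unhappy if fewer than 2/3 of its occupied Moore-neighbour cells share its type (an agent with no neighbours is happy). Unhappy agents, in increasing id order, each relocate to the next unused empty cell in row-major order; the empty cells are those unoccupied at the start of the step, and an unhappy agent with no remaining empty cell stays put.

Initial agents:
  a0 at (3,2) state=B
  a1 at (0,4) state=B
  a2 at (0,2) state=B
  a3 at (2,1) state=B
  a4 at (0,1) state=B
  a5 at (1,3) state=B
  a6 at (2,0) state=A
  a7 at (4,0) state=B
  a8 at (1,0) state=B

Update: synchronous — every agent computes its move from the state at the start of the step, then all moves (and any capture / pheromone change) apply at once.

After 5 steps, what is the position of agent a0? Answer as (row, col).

(3, 2)

t=1: a0@(3,2):B a1@(0,4):B a2@(0,2):B a3@(2,1):B a4@(0,1):B a5@(1,3):B a6@(0,0):A a7@(4,0):B a8@(1,0):B
t=2: a0@(3,2):B a1@(0,4):B a2@(0,2):B a3@(2,1):B a4@(0,1):B a5@(1,3):B a6@(0,3):A a7@(4,0):B a8@(1,0):B
t=3: a0@(3,2):B a1@(0,4):B a2@(0,2):B a3@(2,1):B a4@(0,1):B a5@(1,3):B a6@(0,0):A a7@(4,0):B a8@(1,0):B
t=4: a0@(3,2):B a1@(0,4):B a2@(0,2):B a3@(2,1):B a4@(0,1):B a5@(1,3):B a6@(0,3):A a7@(4,0):B a8@(1,0):B
t=5: a0@(3,2):B a1@(0,4):B a2@(0,2):B a3@(2,1):B a4@(0,1):B a5@(1,3):B a6@(0,0):A a7@(4,0):B a8@(1,0):B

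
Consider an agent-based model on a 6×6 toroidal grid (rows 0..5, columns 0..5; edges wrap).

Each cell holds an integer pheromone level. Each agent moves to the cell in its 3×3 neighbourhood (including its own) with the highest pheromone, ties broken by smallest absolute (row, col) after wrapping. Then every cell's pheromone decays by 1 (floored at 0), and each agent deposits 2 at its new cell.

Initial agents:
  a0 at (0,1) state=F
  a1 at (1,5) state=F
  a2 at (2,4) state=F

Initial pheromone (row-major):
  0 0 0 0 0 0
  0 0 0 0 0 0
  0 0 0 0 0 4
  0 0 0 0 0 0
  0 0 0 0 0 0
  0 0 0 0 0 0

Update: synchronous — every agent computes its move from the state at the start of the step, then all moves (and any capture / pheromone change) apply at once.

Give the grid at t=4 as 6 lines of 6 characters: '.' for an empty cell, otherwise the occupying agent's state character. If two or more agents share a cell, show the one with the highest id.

t=1: a0@(0,0) a1@(2,5) a2@(2,5) | pheromone: 2 0 0 0 0 0 / 0 0 0 0 0 0 / 0 0 0 0 0 7 / 0 0 0 0 0 0 / 0 0 0 0 0 0 / 0 0 0 0 0 0
t=2: a0@(0,0) a1@(2,5) a2@(2,5) | pheromone: 3 0 0 0 0 0 / 0 0 0 0 0 0 / 0 0 0 0 0 10 / 0 0 0 0 0 0 / 0 0 0 0 0 0 / 0 0 0 0 0 0
t=3: a0@(0,0) a1@(2,5) a2@(2,5) | pheromone: 4 0 0 0 0 0 / 0 0 0 0 0 0 / 0 0 0 0 0 13 / 0 0 0 0 0 0 / 0 0 0 0 0 0 / 0 0 0 0 0 0
t=4: a0@(0,0) a1@(2,5) a2@(2,5) | pheromone: 5 0 0 0 0 0 / 0 0 0 0 0 0 / 0 0 0 0 0 16 / 0 0 0 0 0 0 / 0 0 0 0 0 0 / 0 0 0 0 0 0

F.....
......
.....F
......
......
......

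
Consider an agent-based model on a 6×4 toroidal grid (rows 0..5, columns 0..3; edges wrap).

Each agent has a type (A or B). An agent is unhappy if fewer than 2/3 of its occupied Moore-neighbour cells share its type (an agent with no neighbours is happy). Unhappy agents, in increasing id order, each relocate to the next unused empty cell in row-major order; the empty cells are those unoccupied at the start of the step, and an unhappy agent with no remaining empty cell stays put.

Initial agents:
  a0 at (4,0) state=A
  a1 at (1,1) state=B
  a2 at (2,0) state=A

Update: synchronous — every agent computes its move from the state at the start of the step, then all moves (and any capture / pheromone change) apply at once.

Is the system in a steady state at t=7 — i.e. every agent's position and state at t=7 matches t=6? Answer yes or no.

no

t=1: a0@(4,0):A a1@(0,0):B a2@(0,1):A
t=2: a0@(4,0):A a1@(0,2):B a2@(0,3):A
t=3: a0@(4,0):A a1@(0,0):B a2@(0,1):A
t=4: a0@(4,0):A a1@(0,2):B a2@(0,3):A
t=5: a0@(4,0):A a1@(0,0):B a2@(0,1):A
t=6: a0@(4,0):A a1@(0,2):B a2@(0,3):A
t=7: a0@(4,0):A a1@(0,0):B a2@(0,1):A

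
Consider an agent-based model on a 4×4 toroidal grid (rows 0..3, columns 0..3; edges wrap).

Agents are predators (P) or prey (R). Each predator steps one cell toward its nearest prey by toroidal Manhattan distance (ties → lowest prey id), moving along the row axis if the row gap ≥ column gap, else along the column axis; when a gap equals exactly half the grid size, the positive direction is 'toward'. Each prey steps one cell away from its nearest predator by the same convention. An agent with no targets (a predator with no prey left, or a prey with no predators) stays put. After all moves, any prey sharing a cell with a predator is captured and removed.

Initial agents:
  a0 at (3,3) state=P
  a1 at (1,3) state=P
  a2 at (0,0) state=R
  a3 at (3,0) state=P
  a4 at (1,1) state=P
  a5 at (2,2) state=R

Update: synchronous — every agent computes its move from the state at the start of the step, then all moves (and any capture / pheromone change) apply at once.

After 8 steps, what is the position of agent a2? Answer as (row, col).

t=1: a0@(0,3):P a1@(0,3):P a2@(1,0):R a3@(0,0):P a4@(0,1):P a5@(1,2):R
t=2: a0@(1,3):P a1@(1,3):P a2@(2,0):R a3@(1,0):P a4@(1,1):P a5@(2,2):R
t=3: a0@(2,3):P a1@(2,3):P a2@(3,0):R a3@(2,0):P a4@(2,1):P a5@(3,2):R
t=4: a0@(3,3):P a1@(3,3):P a2@(0,0):R a3@(3,0):P a4@(3,1):P a5@(0,2):R
t=5: a0@(0,3):P a1@(0,3):P a2@(1,0):R a3@(0,0):P a4@(0,1):P a5@(1,2):R
t=6: a0@(1,3):P a1@(1,3):P a2@(2,0):R a3@(1,0):P a4@(1,1):P a5@(2,2):R
t=7: a0@(2,3):P a1@(2,3):P a2@(3,0):R a3@(2,0):P a4@(2,1):P a5@(3,2):R
t=8: a0@(3,3):P a1@(3,3):P a2@(0,0):R a3@(3,0):P a4@(3,1):P a5@(0,2):R

(0, 0)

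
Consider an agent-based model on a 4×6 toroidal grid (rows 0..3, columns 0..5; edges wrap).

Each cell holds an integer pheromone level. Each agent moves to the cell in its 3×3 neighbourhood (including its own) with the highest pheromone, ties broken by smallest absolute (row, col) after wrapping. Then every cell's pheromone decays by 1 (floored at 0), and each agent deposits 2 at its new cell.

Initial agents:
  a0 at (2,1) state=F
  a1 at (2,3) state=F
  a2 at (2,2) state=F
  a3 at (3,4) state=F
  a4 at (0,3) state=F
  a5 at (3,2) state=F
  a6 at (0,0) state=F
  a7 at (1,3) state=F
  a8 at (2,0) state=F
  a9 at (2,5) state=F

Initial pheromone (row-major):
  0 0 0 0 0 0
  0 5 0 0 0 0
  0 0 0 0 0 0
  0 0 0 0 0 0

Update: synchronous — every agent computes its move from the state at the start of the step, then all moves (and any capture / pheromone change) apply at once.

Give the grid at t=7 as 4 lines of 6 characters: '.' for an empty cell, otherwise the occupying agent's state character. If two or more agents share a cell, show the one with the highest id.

t=1: a0@(1,1) a1@(1,2) a2@(1,1) a3@(0,3) a4@(0,2) a5@(0,1) a6@(1,1) a7@(0,2) a8@(1,1) a9@(1,0) | pheromone: 0 2 4 2 0 0 / 2 12 2 0 0 0 / 0 0 0 0 0 0 / 0 0 0 0 0 0
t=2: a0@(1,1) a1@(1,1) a2@(1,1) a3@(0,2) a4@(1,1) a5@(1,1) a6@(1,1) a7@(1,1) a8@(1,1) a9@(1,1) | pheromone: 0 1 5 1 0 0 / 1 29 1 0 0 0 / 0 0 0 0 0 0 / 0 0 0 0 0 0
t=3: a0@(1,1) a1@(1,1) a2@(1,1) a3@(1,1) a4@(1,1) a5@(1,1) a6@(1,1) a7@(1,1) a8@(1,1) a9@(1,1) | pheromone: 0 0 4 0 0 0 / 0 48 0 0 0 0 / 0 0 0 0 0 0 / 0 0 0 0 0 0
t=4: a0@(1,1) a1@(1,1) a2@(1,1) a3@(1,1) a4@(1,1) a5@(1,1) a6@(1,1) a7@(1,1) a8@(1,1) a9@(1,1) | pheromone: 0 0 3 0 0 0 / 0 67 0 0 0 0 / 0 0 0 0 0 0 / 0 0 0 0 0 0
t=5: a0@(1,1) a1@(1,1) a2@(1,1) a3@(1,1) a4@(1,1) a5@(1,1) a6@(1,1) a7@(1,1) a8@(1,1) a9@(1,1) | pheromone: 0 0 2 0 0 0 / 0 86 0 0 0 0 / 0 0 0 0 0 0 / 0 0 0 0 0 0
t=6: a0@(1,1) a1@(1,1) a2@(1,1) a3@(1,1) a4@(1,1) a5@(1,1) a6@(1,1) a7@(1,1) a8@(1,1) a9@(1,1) | pheromone: 0 0 1 0 0 0 / 0 105 0 0 0 0 / 0 0 0 0 0 0 / 0 0 0 0 0 0
t=7: a0@(1,1) a1@(1,1) a2@(1,1) a3@(1,1) a4@(1,1) a5@(1,1) a6@(1,1) a7@(1,1) a8@(1,1) a9@(1,1) | pheromone: 0 0 0 0 0 0 / 0 124 0 0 0 0 / 0 0 0 0 0 0 / 0 0 0 0 0 0

......
.F....
......
......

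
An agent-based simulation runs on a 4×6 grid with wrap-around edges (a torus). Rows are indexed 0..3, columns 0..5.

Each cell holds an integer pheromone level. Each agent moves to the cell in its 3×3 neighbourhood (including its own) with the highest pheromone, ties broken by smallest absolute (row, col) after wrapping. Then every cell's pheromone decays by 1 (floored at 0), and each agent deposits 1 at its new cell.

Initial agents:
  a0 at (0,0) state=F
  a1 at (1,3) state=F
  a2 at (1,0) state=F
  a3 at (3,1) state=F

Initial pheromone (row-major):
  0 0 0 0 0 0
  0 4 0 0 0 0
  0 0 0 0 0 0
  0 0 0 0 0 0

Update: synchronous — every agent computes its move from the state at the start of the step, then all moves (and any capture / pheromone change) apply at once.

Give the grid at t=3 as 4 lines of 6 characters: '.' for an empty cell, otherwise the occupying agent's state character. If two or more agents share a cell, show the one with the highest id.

t=1: a0@(1,1) a1@(0,2) a2@(1,1) a3@(0,0) | pheromone: 1 0 1 0 0 0 / 0 5 0 0 0 0 / 0 0 0 0 0 0 / 0 0 0 0 0 0
t=2: a0@(1,1) a1@(1,1) a2@(1,1) a3@(1,1) | pheromone: 0 0 0 0 0 0 / 0 8 0 0 0 0 / 0 0 0 0 0 0 / 0 0 0 0 0 0
t=3: a0@(1,1) a1@(1,1) a2@(1,1) a3@(1,1) | pheromone: 0 0 0 0 0 0 / 0 11 0 0 0 0 / 0 0 0 0 0 0 / 0 0 0 0 0 0

......
.F....
......
......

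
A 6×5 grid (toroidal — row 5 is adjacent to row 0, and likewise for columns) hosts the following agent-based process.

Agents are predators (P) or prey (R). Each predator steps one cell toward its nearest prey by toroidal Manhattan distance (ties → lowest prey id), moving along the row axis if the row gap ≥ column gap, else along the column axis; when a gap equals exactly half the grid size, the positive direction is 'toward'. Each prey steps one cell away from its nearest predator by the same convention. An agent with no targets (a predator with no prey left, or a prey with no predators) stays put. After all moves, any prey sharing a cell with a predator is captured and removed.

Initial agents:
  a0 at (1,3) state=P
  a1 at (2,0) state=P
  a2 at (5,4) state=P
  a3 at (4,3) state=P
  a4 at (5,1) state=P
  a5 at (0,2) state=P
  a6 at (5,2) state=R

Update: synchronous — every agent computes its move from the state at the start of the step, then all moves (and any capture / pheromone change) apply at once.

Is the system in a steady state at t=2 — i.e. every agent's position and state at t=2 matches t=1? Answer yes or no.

t=1: a0@(0,3):P a1@(3,0):P a2@(5,3):P a3@(5,3):P a4@(5,2):P a5@(5,2):P
t=2: (unchanged — steady state)

yes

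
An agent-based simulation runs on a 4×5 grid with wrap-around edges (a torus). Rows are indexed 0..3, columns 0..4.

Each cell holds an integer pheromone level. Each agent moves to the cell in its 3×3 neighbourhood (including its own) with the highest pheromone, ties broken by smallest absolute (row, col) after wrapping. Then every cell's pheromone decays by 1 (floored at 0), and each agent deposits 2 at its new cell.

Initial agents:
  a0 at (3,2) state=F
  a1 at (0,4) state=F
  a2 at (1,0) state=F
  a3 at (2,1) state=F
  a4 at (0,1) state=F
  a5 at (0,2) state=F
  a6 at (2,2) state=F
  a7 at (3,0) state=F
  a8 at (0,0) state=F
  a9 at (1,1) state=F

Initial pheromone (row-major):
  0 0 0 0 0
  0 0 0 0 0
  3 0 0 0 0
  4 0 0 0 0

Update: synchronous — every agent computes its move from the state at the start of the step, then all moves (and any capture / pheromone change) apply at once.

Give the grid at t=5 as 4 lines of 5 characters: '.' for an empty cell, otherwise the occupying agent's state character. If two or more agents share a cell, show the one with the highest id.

.....
.....
.....
F....

t=1: a0@(0,1) a1@(3,0) a2@(2,0) a3@(3,0) a4@(3,0) a5@(0,1) a6@(1,1) a7@(3,0) a8@(3,0) a9@(2,0) | pheromone: 0 4 0 0 0 / 0 2 0 0 0 / 6 0 0 0 0 / 13 0 0 0 0
t=2: a0@(3,0) a1@(3,0) a2@(3,0) a3@(3,0) a4@(3,0) a5@(3,0) a6@(2,0) a7@(3,0) a8@(3,0) a9@(3,0) | pheromone: 0 3 0 0 0 / 0 1 0 0 0 / 7 0 0 0 0 / 30 0 0 0 0
t=3: a0@(3,0) a1@(3,0) a2@(3,0) a3@(3,0) a4@(3,0) a5@(3,0) a6@(3,0) a7@(3,0) a8@(3,0) a9@(3,0) | pheromone: 0 2 0 0 0 / 0 0 0 0 0 / 6 0 0 0 0 / 49 0 0 0 0
t=4: a0@(3,0) a1@(3,0) a2@(3,0) a3@(3,0) a4@(3,0) a5@(3,0) a6@(3,0) a7@(3,0) a8@(3,0) a9@(3,0) | pheromone: 0 1 0 0 0 / 0 0 0 0 0 / 5 0 0 0 0 / 68 0 0 0 0
t=5: a0@(3,0) a1@(3,0) a2@(3,0) a3@(3,0) a4@(3,0) a5@(3,0) a6@(3,0) a7@(3,0) a8@(3,0) a9@(3,0) | pheromone: 0 0 0 0 0 / 0 0 0 0 0 / 4 0 0 0 0 / 87 0 0 0 0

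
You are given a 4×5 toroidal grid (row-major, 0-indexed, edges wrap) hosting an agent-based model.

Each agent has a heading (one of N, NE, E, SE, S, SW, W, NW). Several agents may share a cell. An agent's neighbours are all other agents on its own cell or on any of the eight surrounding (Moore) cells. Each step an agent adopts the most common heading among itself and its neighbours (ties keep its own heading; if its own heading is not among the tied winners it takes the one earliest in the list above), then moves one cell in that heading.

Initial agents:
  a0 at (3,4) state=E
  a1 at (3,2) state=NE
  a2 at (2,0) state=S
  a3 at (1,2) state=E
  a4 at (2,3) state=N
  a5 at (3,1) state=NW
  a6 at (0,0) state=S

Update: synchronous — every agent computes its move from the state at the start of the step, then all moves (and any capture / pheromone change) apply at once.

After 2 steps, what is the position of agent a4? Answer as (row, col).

t=1: a0@(0,4):S a1@(2,3):NE a2@(3,0):S a3@(1,3):E a4@(2,4):E a5@(0,1):S a6@(1,0):S
t=2: a0@(1,4):S a1@(2,4):E a2@(0,0):S a3@(1,4):E a4@(2,0):E a5@(1,1):S a6@(2,0):S

(2, 0)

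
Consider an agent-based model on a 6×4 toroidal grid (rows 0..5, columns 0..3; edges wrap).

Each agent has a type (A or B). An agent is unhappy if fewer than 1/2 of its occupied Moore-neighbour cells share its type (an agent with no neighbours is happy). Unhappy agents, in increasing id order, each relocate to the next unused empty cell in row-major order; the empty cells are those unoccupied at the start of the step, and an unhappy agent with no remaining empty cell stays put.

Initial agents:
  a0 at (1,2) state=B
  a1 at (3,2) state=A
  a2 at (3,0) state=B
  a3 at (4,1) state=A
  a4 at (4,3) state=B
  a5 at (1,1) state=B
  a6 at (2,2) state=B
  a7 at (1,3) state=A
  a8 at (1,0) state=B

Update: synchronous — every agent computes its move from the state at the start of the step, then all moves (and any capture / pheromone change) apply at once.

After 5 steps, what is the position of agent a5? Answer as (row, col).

t=1: a0@(1,2):B a1@(0,0):A a2@(3,0):B a3@(4,1):A a4@(4,3):B a5@(1,1):B a6@(2,2):B a7@(0,1):A a8@(1,0):B
t=2: a0@(1,2):B a1@(0,2):A a2@(3,0):B a3@(0,3):A a4@(4,3):B a5@(1,1):B a6@(2,2):B a7@(1,3):A a8@(2,0):B
t=3: a0@(0,0):B a1@(0,2):A a2@(3,0):B a3@(0,3):A a4@(4,3):B a5@(1,1):B a6@(2,2):B a7@(0,1):A a8@(2,0):B
t=4: a0@(1,0):B a1@(0,2):A a2@(3,0):B a3@(0,3):A a4@(4,3):B a5@(1,1):B a6@(2,2):B a7@(1,2):A a8@(2,0):B
t=5: (unchanged — steady state)

(1, 1)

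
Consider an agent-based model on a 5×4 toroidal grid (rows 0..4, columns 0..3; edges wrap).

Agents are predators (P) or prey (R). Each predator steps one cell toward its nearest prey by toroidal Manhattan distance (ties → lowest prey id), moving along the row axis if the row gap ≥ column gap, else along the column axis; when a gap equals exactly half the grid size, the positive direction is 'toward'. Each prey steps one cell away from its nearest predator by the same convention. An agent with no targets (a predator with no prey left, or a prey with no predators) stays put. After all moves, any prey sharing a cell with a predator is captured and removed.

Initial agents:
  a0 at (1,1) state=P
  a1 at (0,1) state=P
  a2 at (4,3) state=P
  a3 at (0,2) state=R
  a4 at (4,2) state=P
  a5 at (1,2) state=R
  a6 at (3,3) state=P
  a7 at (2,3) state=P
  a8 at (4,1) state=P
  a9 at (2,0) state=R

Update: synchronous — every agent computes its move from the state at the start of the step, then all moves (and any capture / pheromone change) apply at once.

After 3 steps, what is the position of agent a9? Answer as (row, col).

(3, 2)

t=1: a0@(1,2):P a1@(0,2):P a2@(0,3):P a4@(0,2):P a5@(1,3):R a6@(2,3):P a7@(2,0):P a8@(0,1):P a9@(2,1):R
t=2: a0@(1,3):P a1@(1,2):P a2@(1,3):P a4@(1,2):P a5@(1,0):R a6@(1,3):P a7@(2,1):P a8@(1,1):P a9@(2,2):R
t=3: a0@(1,0):P a1@(2,2):P a2@(1,0):P a4@(2,2):P a5@(1,1):R a6@(1,0):P a7@(2,2):P a8@(1,0):P a9@(3,2):R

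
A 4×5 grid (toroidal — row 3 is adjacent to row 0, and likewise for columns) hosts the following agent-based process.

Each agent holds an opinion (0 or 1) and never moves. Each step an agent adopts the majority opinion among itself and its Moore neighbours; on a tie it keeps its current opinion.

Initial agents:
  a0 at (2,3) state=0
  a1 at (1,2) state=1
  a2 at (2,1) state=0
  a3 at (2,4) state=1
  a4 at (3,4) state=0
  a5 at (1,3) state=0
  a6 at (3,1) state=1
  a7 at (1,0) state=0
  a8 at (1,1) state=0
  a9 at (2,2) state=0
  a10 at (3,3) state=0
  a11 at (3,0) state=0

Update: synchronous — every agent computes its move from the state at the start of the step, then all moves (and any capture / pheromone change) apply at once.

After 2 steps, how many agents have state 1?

0

t=1: a0@(2,3):0 a1@(1,2):0 a2@(2,1):0 a3@(2,4):0 a4@(3,4):0 a5@(1,3):0 a6@(3,1):0 a7@(1,0):0 a8@(1,1):0 a9@(2,2):0 a10@(3,3):0 a11@(3,0):0
t=2: (unchanged — steady state)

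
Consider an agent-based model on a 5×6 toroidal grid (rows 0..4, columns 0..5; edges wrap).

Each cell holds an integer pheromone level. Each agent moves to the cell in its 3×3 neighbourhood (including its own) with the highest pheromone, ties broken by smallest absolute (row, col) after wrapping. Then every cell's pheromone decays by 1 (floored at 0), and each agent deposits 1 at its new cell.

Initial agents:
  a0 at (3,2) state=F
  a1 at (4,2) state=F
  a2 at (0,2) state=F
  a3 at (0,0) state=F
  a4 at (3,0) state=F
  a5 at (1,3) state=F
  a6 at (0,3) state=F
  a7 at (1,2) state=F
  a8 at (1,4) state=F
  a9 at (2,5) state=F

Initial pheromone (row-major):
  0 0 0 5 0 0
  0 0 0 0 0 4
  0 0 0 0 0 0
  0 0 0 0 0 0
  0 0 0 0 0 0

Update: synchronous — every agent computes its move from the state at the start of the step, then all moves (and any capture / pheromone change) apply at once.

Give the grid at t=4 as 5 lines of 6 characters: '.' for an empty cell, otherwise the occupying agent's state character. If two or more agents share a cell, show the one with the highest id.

t=1: a0@(2,1) a1@(0,3) a2@(0,3) a3@(1,5) a4@(2,0) a5@(0,3) a6@(0,3) a7@(0,3) a8@(0,3) a9@(1,5) | pheromone: 0 0 0 10 0 0 / 0 0 0 0 0 5 / 1 1 0 0 0 0 / 0 0 0 0 0 0 / 0 0 0 0 0 0
t=2: a0@(2,0) a1@(0,3) a2@(0,3) a3@(1,5) a4@(1,5) a5@(0,3) a6@(0,3) a7@(0,3) a8@(0,3) a9@(1,5) | pheromone: 0 0 0 15 0 0 / 0 0 0 0 0 7 / 1 0 0 0 0 0 / 0 0 0 0 0 0 / 0 0 0 0 0 0
t=3: a0@(1,5) a1@(0,3) a2@(0,3) a3@(1,5) a4@(1,5) a5@(0,3) a6@(0,3) a7@(0,3) a8@(0,3) a9@(1,5) | pheromone: 0 0 0 20 0 0 / 0 0 0 0 0 10 / 0 0 0 0 0 0 / 0 0 0 0 0 0 / 0 0 0 0 0 0
t=4: a0@(1,5) a1@(0,3) a2@(0,3) a3@(1,5) a4@(1,5) a5@(0,3) a6@(0,3) a7@(0,3) a8@(0,3) a9@(1,5) | pheromone: 0 0 0 25 0 0 / 0 0 0 0 0 13 / 0 0 0 0 0 0 / 0 0 0 0 0 0 / 0 0 0 0 0 0

...F..
.....F
......
......
......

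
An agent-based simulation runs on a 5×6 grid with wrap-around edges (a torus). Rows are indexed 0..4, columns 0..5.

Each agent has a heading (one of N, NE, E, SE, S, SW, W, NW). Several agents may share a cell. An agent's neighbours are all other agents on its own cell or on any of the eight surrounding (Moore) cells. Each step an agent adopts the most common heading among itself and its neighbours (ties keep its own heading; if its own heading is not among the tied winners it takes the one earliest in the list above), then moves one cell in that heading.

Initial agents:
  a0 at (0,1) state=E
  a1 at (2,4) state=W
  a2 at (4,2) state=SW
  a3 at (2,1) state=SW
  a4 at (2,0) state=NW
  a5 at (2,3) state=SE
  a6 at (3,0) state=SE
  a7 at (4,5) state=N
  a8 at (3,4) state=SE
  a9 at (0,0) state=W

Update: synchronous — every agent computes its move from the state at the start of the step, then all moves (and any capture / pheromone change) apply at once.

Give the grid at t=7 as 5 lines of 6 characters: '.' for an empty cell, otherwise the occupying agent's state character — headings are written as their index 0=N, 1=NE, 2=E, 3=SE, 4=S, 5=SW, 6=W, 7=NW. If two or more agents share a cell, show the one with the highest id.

t=1: a0@(0,2):E a1@(3,5):SE a2@(0,1):SW a3@(3,0):SW a4@(1,5):NW a5@(3,4):SE a6@(4,1):SE a7@(0,0):SE a8@(4,5):SE a9@(0,5):W
t=2: a0@(0,3):E a1@(4,0):SE a2@(1,2):SE a3@(4,1):SE a4@(0,4):NW a5@(4,5):SE a6@(0,2):SE a7@(1,1):SE a8@(0,0):SE a9@(1,0):SE
t=3: a0@(1,4):SE a1@(0,1):SE a2@(2,3):SE a3@(0,2):SE a4@(4,3):NW a5@(0,0):SE a6@(1,3):SE a7@(2,2):SE a8@(1,1):SE a9@(2,1):SE
t=4: a0@(2,5):SE a1@(1,2):SE a2@(3,4):SE a3@(1,3):SE a4@(3,2):NW a5@(1,1):SE a6@(2,4):SE a7@(3,3):SE a8@(2,2):SE a9@(3,2):SE
t=5: a0@(3,0):SE a1@(2,3):SE a2@(4,5):SE a3@(2,4):SE a4@(4,3):SE a5@(2,2):SE a6@(3,5):SE a7@(4,4):SE a8@(3,3):SE a9@(4,3):SE
t=6: a0@(4,1):SE a1@(3,4):SE a2@(0,0):SE a3@(3,5):SE a4@(0,4):SE a5@(3,3):SE a6@(4,0):SE a7@(0,5):SE a8@(4,4):SE a9@(0,4):SE
t=7: a0@(0,2):SE a1@(4,5):SE a2@(1,1):SE a3@(4,0):SE a4@(1,5):SE a5@(4,4):SE a6@(0,1):SE a7@(1,0):SE a8@(0,5):SE a9@(1,5):SE

.33..3
33...3
......
......
3...33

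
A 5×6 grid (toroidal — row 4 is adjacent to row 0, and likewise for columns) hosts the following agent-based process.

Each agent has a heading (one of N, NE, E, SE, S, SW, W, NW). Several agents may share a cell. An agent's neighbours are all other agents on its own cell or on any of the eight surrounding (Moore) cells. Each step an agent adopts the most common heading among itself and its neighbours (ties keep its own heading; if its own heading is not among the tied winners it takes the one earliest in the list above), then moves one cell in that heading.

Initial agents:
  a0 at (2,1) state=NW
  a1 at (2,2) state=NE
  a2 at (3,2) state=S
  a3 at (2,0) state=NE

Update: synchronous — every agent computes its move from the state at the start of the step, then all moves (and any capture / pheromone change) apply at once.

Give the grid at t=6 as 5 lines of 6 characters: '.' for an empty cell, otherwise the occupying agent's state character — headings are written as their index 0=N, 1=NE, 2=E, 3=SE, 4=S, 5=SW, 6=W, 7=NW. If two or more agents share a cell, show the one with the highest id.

......
111...
......
......
......

t=1: a0@(1,2):NE a1@(1,3):NE a2@(4,2):S a3@(1,1):NE
t=2: a0@(0,3):NE a1@(0,4):NE a2@(0,2):S a3@(0,2):NE
t=3: a0@(4,4):NE a1@(4,5):NE a2@(4,3):NE a3@(4,3):NE
t=4: a0@(3,5):NE a1@(3,0):NE a2@(3,4):NE a3@(3,4):NE
t=5: a0@(2,0):NE a1@(2,1):NE a2@(2,5):NE a3@(2,5):NE
t=6: a0@(1,1):NE a1@(1,2):NE a2@(1,0):NE a3@(1,0):NE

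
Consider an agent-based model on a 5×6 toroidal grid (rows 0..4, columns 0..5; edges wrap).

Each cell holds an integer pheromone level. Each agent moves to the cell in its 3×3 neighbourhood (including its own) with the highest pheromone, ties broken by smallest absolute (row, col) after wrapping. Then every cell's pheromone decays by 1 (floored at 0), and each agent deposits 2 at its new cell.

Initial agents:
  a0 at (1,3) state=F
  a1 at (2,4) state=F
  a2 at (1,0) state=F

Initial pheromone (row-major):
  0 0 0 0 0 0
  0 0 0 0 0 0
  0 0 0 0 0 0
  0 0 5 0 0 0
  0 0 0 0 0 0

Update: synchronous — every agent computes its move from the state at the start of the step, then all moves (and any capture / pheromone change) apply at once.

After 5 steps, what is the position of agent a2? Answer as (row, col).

t=1: a0@(0,2) a1@(1,3) a2@(0,0) | pheromone: 2 0 2 0 0 0 / 0 0 0 2 0 0 / 0 0 0 0 0 0 / 0 0 4 0 0 0 / 0 0 0 0 0 0
t=2: a0@(0,2) a1@(0,2) a2@(0,0) | pheromone: 3 0 5 0 0 0 / 0 0 0 1 0 0 / 0 0 0 0 0 0 / 0 0 3 0 0 0 / 0 0 0 0 0 0
t=3: a0@(0,2) a1@(0,2) a2@(0,0) | pheromone: 4 0 8 0 0 0 / 0 0 0 0 0 0 / 0 0 0 0 0 0 / 0 0 2 0 0 0 / 0 0 0 0 0 0
t=4: a0@(0,2) a1@(0,2) a2@(0,0) | pheromone: 5 0 11 0 0 0 / 0 0 0 0 0 0 / 0 0 0 0 0 0 / 0 0 1 0 0 0 / 0 0 0 0 0 0
t=5: a0@(0,2) a1@(0,2) a2@(0,0) | pheromone: 6 0 14 0 0 0 / 0 0 0 0 0 0 / 0 0 0 0 0 0 / 0 0 0 0 0 0 / 0 0 0 0 0 0

(0, 0)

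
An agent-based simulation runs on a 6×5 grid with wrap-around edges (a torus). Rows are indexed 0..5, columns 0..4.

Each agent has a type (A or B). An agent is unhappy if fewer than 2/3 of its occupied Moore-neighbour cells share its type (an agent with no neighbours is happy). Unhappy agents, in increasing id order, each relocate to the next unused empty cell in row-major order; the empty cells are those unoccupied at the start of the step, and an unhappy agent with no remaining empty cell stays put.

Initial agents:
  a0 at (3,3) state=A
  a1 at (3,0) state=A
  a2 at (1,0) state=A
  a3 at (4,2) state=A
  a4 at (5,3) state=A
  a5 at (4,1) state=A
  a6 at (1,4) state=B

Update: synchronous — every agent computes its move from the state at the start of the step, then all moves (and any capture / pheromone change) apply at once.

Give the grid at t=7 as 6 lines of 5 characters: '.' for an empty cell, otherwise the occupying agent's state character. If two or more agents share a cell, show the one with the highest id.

t=1: a0@(3,3):A a1@(3,0):A a2@(0,0):A a3@(4,2):A a4@(5,3):A a5@(4,1):A a6@(0,1):B
t=2: a0@(3,3):A a1@(3,0):A a2@(0,2):A a3@(4,2):A a4@(5,3):A a5@(4,1):A a6@(0,3):B
t=3: a0@(3,3):A a1@(3,0):A a2@(0,0):A a3@(4,2):A a4@(5,3):A a5@(4,1):A a6@(0,1):B
t=4: a0@(3,3):A a1@(3,0):A a2@(0,2):A a3@(4,2):A a4@(5,3):A a5@(4,1):A a6@(0,3):B
t=5: a0@(3,3):A a1@(3,0):A a2@(0,0):A a3@(4,2):A a4@(5,3):A a5@(4,1):A a6@(0,1):B
t=6: a0@(3,3):A a1@(3,0):A a2@(0,2):A a3@(4,2):A a4@(5,3):A a5@(4,1):A a6@(0,3):B
t=7: a0@(3,3):A a1@(3,0):A a2@(0,0):A a3@(4,2):A a4@(5,3):A a5@(4,1):A a6@(0,1):B

AB...
.....
.....
A..A.
.AA..
...A.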